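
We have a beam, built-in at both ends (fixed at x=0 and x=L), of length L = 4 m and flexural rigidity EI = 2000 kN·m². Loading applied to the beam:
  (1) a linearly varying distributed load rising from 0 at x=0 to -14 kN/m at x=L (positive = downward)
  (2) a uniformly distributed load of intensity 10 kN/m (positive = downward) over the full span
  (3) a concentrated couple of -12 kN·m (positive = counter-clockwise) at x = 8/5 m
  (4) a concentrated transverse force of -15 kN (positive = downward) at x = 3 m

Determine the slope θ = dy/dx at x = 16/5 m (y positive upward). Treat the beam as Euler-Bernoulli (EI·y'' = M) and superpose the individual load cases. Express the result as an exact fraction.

Load 1 — triangular load w₀=-14 kN/m (0→w₀ over full span):
  θ_1 = -w₀(2x(L-x)(L-2x)(x+2L)+x²(L-x)²)/(120LEI) = -(-14)·(2·(16/5)·(4-(16/5))·(4-2·(16/5))·((16/5)+2·4)+(16/5)²·(4-(16/5))²)/(120·4·2000) = -448/234375 rad
Load 2 — uniform load w=10 kN/m over full span:
  θ_2 = -wx(L-x)(L-2x)/(12EI) = -10·(16/5)·(4-(16/5))·(4-2·(16/5))/(12·2000) = 8/3125 rad
Load 3 — applied couple M₀=-12 kN·m at a=8/5 m (b=L-a=12/5):
  θ_3 = (R_Ax²/2 - M_Ax - M₀(x-a))/EI  [x>a] with R_A=-108/25, M_A=-36/25 = ((-108/25)·(16/5)²/2 - (-36/25)·(16/5) - (-12)·((16/5)-(8/5)))/2000 = 66/78125 rad
Load 4 — point force P=-15 kN at a=3 m (b=L-a=1):
  θ_4 = Pa²(L-x)(2bL-(3b+a)(L-x))/(2L³EI)  [x>a] = (-15)·3²·(4-(16/5))·(2·1·4-(3·1+3)·(4-(16/5)))/(2·4³·2000) = -27/20000 rad
Superposition: θ = Σ θ_i = 43/300000 rad ≈ 0.000143 rad

θ(16/5) = 43/300000 rad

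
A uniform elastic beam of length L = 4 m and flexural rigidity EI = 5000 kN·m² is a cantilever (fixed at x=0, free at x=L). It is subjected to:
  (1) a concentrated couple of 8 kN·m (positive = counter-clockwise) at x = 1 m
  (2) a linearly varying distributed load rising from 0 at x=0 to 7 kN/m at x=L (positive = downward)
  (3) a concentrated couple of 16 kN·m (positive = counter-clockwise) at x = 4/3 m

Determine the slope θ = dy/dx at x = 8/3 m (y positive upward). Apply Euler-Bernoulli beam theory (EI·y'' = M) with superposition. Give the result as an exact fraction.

θ(8/3) = -733/151875 rad

Load 1 — applied couple M₀=8 kN·m at a=1 m (b=L-a=3):
  θ_1 = M₀a/EI  [x>a] = 8·1/5000 = 1/625 rad
Load 2 — triangular load w₀=7 kN/m (0→w₀ over full span):
  θ_2 = (w₀Lx²/4-w₀L²x/3-w₀x⁴/(24L))/EI = (7·4·(8/3)²/4-7·4²·(8/3)/3-7·(8/3)⁴/(24·4))/5000 = -1624/151875 rad
Load 3 — applied couple M₀=16 kN·m at a=4/3 m (b=L-a=8/3):
  θ_3 = M₀a/EI  [x>a] = 16·(4/3)/5000 = 8/1875 rad
Superposition: θ = Σ θ_i = -733/151875 rad ≈ -0.004826 rad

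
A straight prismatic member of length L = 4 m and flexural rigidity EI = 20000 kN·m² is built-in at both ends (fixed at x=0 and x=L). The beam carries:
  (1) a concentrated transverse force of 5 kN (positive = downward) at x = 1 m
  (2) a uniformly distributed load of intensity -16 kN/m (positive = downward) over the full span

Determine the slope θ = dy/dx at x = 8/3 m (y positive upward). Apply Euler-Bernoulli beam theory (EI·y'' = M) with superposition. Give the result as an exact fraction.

Load 1 — point force P=5 kN at a=1 m (b=L-a=3):
  θ_1 = Pa²(L-x)(2bL-(3b+a)(L-x))/(2L³EI)  [x>a] = 5·1²·(4-(8/3))·(2·3·4-(3·3+1)·(4-(8/3)))/(2·4³·20000) = 1/36000 rad
Load 2 — uniform load w=-16 kN/m over full span:
  θ_2 = -wx(L-x)(L-2x)/(12EI) = -(-16)·(8/3)·(4-(8/3))·(4-2·(8/3))/(12·20000) = -16/50625 rad
Superposition: θ = Σ θ_i = -467/1620000 rad ≈ -0.000288 rad

θ(8/3) = -467/1620000 rad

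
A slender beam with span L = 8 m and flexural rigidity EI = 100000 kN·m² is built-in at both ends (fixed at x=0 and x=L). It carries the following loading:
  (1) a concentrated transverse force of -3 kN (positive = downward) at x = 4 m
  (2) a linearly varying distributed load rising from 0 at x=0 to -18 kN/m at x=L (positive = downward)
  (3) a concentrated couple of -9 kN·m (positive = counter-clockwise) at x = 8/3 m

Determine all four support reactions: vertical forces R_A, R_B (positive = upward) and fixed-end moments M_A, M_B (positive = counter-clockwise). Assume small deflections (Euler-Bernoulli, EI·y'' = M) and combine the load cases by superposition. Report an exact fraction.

R_A = -123/5 kN, M_A = -207/5 kN·m, R_B = -252/5 kN, M_B = 288/5 kN·m

Load 1 — point force P=-3 kN at a=4 m (b=L-a=4):
  R_A = Pb²(3a+b)/L³ = (-3)·4²·(3·4+4)/8³ = -3/2 kN
  M_A = Pab²/L² = (-3)·4·4²/8² = -3 kN·m
  R_B = Pa²(a+3b)/L³ = (-3)·4²·(4+3·4)/8³ = -3/2 kN
  M_B = -Pa²b/L² = -(-3)·4²·4/8² = 3 kN·m
Load 2 — triangular load w₀=-18 kN/m (0→w₀ over full span):
  R_A = 3w₀L/20 = 3·(-18)·8/20 = -108/5 kN
  M_A = w₀L²/30 = (-18)·8²/30 = -192/5 kN·m
  R_B = 7w₀L/20 = 7·(-18)·8/20 = -252/5 kN
  M_B = -w₀L²/20 = -(-18)·8²/20 = 288/5 kN·m
Load 3 — applied couple M₀=-9 kN·m at a=8/3 m (b=L-a=16/3):
  R_A = 6M₀ab/L³ = 6·(-9)·(8/3)·(16/3)/8³ = -3/2 kN
  M_A = M₀b(2a-b)/L² = (-9)·(16/3)·(2·(8/3)-(16/3))/8² = 0 kN·m
  R_B = -6M₀ab/L³ = -6·(-9)·(8/3)·(16/3)/8³ = 3/2 kN
  M_B = M₀a(2b-a)/L² = (-9)·(8/3)·(2·(16/3)-(8/3))/8² = -3 kN·m
Superposition: R_A = -123/5 kN, M_A = -207/5 kN·m, R_B = -252/5 kN, M_B = 288/5 kN·m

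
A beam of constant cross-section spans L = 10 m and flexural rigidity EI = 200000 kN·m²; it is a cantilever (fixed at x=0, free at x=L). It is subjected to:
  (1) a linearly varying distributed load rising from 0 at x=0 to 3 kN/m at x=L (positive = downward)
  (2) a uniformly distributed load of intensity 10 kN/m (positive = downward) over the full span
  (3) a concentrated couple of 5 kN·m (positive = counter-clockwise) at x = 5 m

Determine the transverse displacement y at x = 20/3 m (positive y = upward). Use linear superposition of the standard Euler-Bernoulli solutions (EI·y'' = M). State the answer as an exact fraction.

y(20/3) = -32683/777600 m

Load 1 — triangular load w₀=3 kN/m (0→w₀ over full span):
  y_1 = (w₀Lx³/12-w₀L²x²/6-w₀x⁵/(120L))/EI = (3·10·(20/3)³/12-3·10²·(20/3)²/6-3·(20/3)⁵/(120·10))/200000 = -46/6075 m
Load 2 — uniform load w=10 kN/m over full span:
  y_2 = -wx²(x²-4Lx+6L²)/(24EI) = -10·(20/3)²·((20/3)²-4·10·(20/3)+6·10²)/(24·200000) = -17/486 m
Load 3 — applied couple M₀=5 kN·m at a=5 m (b=L-a=5):
  y_3 = M₀a(2x-a)/(2EI)  [x>a] = 5·5·(2·(20/3)-5)/(2·200000) = 1/1920 m
Superposition: y = Σ y_i = -32683/777600 m ≈ -0.042031 m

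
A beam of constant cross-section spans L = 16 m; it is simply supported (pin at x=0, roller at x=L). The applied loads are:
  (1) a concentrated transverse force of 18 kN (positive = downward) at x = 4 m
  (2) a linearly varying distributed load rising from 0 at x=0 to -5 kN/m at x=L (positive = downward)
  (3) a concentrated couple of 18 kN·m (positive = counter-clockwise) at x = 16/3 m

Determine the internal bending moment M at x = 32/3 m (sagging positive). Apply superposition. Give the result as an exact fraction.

M(32/3) = -4942/81 kN·m

Load 1 — point force P=18 kN at a=4 m (b=L-a=12):
  M_1 = Pa(L-x)/L  [x>a] = 18·4·(16-(32/3))/16 = 24 kN·m
Load 2 — triangular load w₀=-5 kN/m (0→w₀ over full span):
  M_2 = w₀Lx/6 - w₀x³/(6L) = (-5)·16·(32/3)/6 - (-5)·(32/3)³/(6·16) = -6400/81 kN·m
Load 3 — applied couple M₀=18 kN·m at a=16/3 m (b=L-a=32/3):
  M_3 = M₀x/L - M₀  [x>a] = 18·(32/3)/16 - 18 = -6 kN·m
Superposition: M = Σ M_i = -4942/81 kN·m ≈ -61.012346 kN·m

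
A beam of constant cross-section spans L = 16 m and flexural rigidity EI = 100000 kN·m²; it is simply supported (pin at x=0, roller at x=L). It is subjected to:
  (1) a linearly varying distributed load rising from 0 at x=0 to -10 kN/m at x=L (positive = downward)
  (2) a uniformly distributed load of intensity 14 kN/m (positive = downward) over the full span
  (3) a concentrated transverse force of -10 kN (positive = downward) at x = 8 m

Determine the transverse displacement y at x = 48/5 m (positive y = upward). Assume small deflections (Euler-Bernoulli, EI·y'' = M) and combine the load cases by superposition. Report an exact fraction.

y(48/5) = -1884704/29296875 m

Load 1 — triangular load w₀=-10 kN/m (0→w₀ over full span):
  y_1 = -w₀x(7L⁴-10L²x²+3x⁴)/(360LEI) = -(-10)·(48/5)·(7·16⁴-10·16²·(48/5)²+3·(48/5)⁴)/(360·16·100000) = 1212416/29296875 m
Load 2 — uniform load w=14 kN/m over full span:
  y_2 = -wx(L³-2Lx²+x³)/(24EI) = -14·(48/5)·(16³-2·16·(48/5)²+(48/5)³)/(24·100000) = -222208/1953125 m
Load 3 — point force P=-10 kN at a=8 m (b=L-a=8):
  y_3 = -Pa(L-x)(2Lx-a²-x²)/(6LEI)  [x>a] = -(-10)·8·(16-(48/5))·(2·16·(48/5)-8²-(48/5)²)/(6·16·100000) = 1888/234375 m
Superposition: y = Σ y_i = -1884704/29296875 m ≈ -0.064331 m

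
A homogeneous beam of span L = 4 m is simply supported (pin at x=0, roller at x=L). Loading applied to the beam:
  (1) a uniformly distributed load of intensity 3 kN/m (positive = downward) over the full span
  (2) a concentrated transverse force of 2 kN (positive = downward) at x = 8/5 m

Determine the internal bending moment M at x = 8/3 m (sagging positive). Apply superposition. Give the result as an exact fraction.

M(8/3) = 32/5 kN·m

Load 1 — uniform load w=3 kN/m over full span:
  M_1 = wx(L-x)/2 = 3·(8/3)·(4-(8/3))/2 = 16/3 kN·m
Load 2 — point force P=2 kN at a=8/5 m (b=L-a=12/5):
  M_2 = Pa(L-x)/L  [x>a] = 2·(8/5)·(4-(8/3))/4 = 16/15 kN·m
Superposition: M = Σ M_i = 32/5 kN·m ≈ 6.400000 kN·m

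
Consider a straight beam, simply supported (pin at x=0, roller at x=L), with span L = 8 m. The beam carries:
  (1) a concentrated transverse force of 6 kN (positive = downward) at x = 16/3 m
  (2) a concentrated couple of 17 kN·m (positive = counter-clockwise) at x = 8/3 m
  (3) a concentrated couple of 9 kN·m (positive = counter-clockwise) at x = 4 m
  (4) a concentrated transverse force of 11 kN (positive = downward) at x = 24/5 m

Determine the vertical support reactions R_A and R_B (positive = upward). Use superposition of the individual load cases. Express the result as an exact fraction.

Load 1 — point force P=6 kN at a=16/3 m (b=L-a=8/3):
  R_A = Pb/L = 6·(8/3)/8 = 2 kN
  R_B = Pa/L = 6·(16/3)/8 = 4 kN
Load 2 — applied couple M₀=17 kN·m at a=8/3 m (b=L-a=16/3):
  R_A = M₀/L = 17/8 kN
  R_B = -M₀/L = -17/8 kN
Load 3 — applied couple M₀=9 kN·m at a=4 m (b=L-a=4):
  R_A = M₀/L = 9/8 kN
  R_B = -M₀/L = -9/8 kN
Load 4 — point force P=11 kN at a=24/5 m (b=L-a=16/5):
  R_A = Pb/L = 11·(16/5)/8 = 22/5 kN
  R_B = Pa/L = 11·(24/5)/8 = 33/5 kN
Superposition: R_A = 193/20 kN, R_B = 147/20 kN

R_A = 193/20 kN, R_B = 147/20 kN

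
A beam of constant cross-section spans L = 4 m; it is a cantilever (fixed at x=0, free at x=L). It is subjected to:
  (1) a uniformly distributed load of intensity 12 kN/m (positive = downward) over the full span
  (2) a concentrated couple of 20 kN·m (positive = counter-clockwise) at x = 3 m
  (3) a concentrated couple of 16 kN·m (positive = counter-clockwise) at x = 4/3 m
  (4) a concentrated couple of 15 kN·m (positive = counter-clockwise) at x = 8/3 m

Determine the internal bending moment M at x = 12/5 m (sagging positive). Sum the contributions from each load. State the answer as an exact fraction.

Load 1 — uniform load w=12 kN/m over full span:
  M_1 = -w(L-x)²/2 = -12·(4-(12/5))²/2 = -384/25 kN·m
Load 2 — applied couple M₀=20 kN·m at a=3 m (b=L-a=1):
  M_2 = M₀  [x≤a] = 20 = 20 kN·m
Load 3 — applied couple M₀=16 kN·m at a=4/3 m (b=L-a=8/3):
  M_3 = 0  [x>a] = 0 kN·m
Load 4 — applied couple M₀=15 kN·m at a=8/3 m (b=L-a=4/3):
  M_4 = M₀  [x≤a] = 15 = 15 kN·m
Superposition: M = Σ M_i = 491/25 kN·m ≈ 19.640000 kN·m

M(12/5) = 491/25 kN·m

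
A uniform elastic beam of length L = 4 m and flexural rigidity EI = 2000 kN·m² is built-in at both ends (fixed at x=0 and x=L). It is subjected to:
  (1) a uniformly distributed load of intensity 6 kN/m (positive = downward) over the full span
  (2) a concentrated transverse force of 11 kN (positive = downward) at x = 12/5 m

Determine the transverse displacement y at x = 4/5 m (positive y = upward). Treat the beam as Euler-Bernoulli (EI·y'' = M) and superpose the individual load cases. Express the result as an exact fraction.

Load 1 — uniform load w=6 kN/m over full span:
  y_1 = -wx²(L-x)²/(24EI) = -6·(4/5)²·(4-(4/5))²/(24·2000) = -64/78125 m
Load 2 — point force P=11 kN at a=12/5 m (b=L-a=8/5):
  y_2 = -Pb²x²(3aL-(3a+b)x)/(6L³EI)  [x≤a] = -11·(8/5)²·(4/5)²·(3·(12/5)·4-(3·(12/5)+(8/5))·(4/5))/(6·4³·2000) = -2992/5859375 m
Superposition: y = Σ y_i = -7792/5859375 m ≈ -0.001330 m

y(4/5) = -7792/5859375 m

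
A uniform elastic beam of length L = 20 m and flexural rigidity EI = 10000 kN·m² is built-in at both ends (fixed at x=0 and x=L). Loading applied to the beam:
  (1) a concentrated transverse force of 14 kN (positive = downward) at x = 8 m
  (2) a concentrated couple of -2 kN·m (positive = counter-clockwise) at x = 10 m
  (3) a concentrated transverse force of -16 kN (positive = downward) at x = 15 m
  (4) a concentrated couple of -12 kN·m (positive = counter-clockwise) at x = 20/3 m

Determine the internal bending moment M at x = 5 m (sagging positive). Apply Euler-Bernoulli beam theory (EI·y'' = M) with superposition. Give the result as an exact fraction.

Load 1 — point force P=14 kN at a=8 m (b=L-a=12):
  M_1 = Pb²(3a+b)x/L³ - Pab²/L²  [x≤a] = 14·12²·(3·8+12)·5/20³ - 14·8·12²/20² = 126/25 kN·m
Load 2 — applied couple M₀=-2 kN·m at a=10 m (b=L-a=10):
  M_2 = R_Ax - M_A  [x≤a] with R_A=-3/20, M_A=-1/2 = (-3/20)·5 - (-1/2) = -1/4 kN·m
Load 3 — point force P=-16 kN at a=15 m (b=L-a=5):
  M_3 = Pb²(3a+b)x/L³ - Pab²/L²  [x≤a] = (-16)·5²·(3·15+5)·5/20³ - (-16)·15·5²/20² = 5/2 kN·m
Load 4 — applied couple M₀=-12 kN·m at a=20/3 m (b=L-a=40/3):
  M_4 = R_Ax - M_A  [x≤a] with R_A=-4/5, M_A=0 = (-4/5)·5 - 0 = -4 kN·m
Superposition: M = Σ M_i = 329/100 kN·m ≈ 3.290000 kN·m

M(5) = 329/100 kN·m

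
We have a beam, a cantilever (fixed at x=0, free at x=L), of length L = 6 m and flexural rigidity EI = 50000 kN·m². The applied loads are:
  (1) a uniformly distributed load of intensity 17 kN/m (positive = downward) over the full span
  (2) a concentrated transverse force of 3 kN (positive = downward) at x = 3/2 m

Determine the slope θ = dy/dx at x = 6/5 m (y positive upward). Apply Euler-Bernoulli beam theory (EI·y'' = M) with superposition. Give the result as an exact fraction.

θ(6/5) = -37737/6250000 rad

Load 1 — uniform load w=17 kN/m over full span:
  θ_1 = -wx(x²-3Lx+3L²)/(6EI) = -17·(6/5)·((6/5)²-3·6·(6/5)+3·6²)/(6·50000) = -9333/1562500 rad
Load 2 — point force P=3 kN at a=3/2 m (b=L-a=9/2):
  θ_2 = -Px(2a-x)/(2EI)  [x≤a] = -3·(6/5)·(2·(3/2)-(6/5))/(2·50000) = -81/1250000 rad
Superposition: θ = Σ θ_i = -37737/6250000 rad ≈ -0.006038 rad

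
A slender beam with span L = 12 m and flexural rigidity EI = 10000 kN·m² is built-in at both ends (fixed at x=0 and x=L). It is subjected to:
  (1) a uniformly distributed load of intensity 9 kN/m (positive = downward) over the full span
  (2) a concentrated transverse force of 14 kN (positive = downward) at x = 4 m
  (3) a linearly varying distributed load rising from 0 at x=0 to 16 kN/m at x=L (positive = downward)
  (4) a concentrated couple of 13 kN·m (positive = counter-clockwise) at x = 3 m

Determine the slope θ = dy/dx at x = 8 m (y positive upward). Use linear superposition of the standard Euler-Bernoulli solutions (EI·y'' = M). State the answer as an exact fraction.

θ(8) = 51269/2700000 rad

Load 1 — uniform load w=9 kN/m over full span:
  θ_1 = -wx(L-x)(L-2x)/(12EI) = -9·8·(12-8)·(12-2·8)/(12·10000) = 6/625 rad
Load 2 — point force P=14 kN at a=4 m (b=L-a=8):
  θ_2 = Pa²(L-x)(2bL-(3b+a)(L-x))/(2L³EI)  [x>a] = 14·4²·(12-8)·(2·8·12-(3·8+4)·(12-8))/(2·12³·10000) = 7/3375 rad
Load 3 — triangular load w₀=16 kN/m (0→w₀ over full span):
  θ_3 = -w₀(2x(L-x)(L-2x)(x+2L)+x²(L-x)²)/(120LEI) = -16·(2·8·(12-8)·(12-2·8)·(8+2·12)+8²·(12-8)²)/(120·12·10000) = 224/28125 rad
Load 4 — applied couple M₀=13 kN·m at a=3 m (b=L-a=9):
  θ_4 = (R_Ax²/2 - M_Ax - M₀(x-a))/EI  [x>a] with R_A=39/32, M_A=-39/16 = ((39/32)·8²/2 - (-39/16)·8 - 13·(8-3))/10000 = -13/20000 rad
Superposition: θ = Σ θ_i = 51269/2700000 rad ≈ 0.018989 rad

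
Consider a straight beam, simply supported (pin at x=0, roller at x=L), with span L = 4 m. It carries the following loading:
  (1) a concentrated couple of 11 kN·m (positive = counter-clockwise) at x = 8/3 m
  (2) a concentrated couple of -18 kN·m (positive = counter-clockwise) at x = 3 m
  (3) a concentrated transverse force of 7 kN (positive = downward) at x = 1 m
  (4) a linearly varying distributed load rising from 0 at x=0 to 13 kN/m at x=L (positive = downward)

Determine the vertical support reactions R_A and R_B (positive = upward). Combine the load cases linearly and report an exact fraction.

Load 1 — applied couple M₀=11 kN·m at a=8/3 m (b=L-a=4/3):
  R_A = M₀/L = 11/4 kN
  R_B = -M₀/L = -11/4 kN
Load 2 — applied couple M₀=-18 kN·m at a=3 m (b=L-a=1):
  R_A = M₀/L = (-18)/4 = -9/2 kN
  R_B = -M₀/L = -(-18)/4 = 9/2 kN
Load 3 — point force P=7 kN at a=1 m (b=L-a=3):
  R_A = Pb/L = 7·3/4 = 21/4 kN
  R_B = Pa/L = 7·1/4 = 7/4 kN
Load 4 — triangular load w₀=13 kN/m (0→w₀ over full span):
  R_A = w₀L/6 = 13·4/6 = 26/3 kN
  R_B = w₀L/3 = 13·4/3 = 52/3 kN
Superposition: R_A = 73/6 kN, R_B = 125/6 kN

R_A = 73/6 kN, R_B = 125/6 kN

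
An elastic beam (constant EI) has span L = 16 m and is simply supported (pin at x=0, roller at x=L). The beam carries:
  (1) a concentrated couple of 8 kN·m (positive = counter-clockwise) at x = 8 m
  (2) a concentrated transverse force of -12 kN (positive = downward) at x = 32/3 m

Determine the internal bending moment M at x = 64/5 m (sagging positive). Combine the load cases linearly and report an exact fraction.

Load 1 — applied couple M₀=8 kN·m at a=8 m (b=L-a=8):
  M_1 = M₀x/L - M₀  [x>a] = 8·(64/5)/16 - 8 = -8/5 kN·m
Load 2 — point force P=-12 kN at a=32/3 m (b=L-a=16/3):
  M_2 = Pa(L-x)/L  [x>a] = (-12)·(32/3)·(16-(64/5))/16 = -128/5 kN·m
Superposition: M = Σ M_i = -136/5 kN·m ≈ -27.200000 kN·m

M(64/5) = -136/5 kN·m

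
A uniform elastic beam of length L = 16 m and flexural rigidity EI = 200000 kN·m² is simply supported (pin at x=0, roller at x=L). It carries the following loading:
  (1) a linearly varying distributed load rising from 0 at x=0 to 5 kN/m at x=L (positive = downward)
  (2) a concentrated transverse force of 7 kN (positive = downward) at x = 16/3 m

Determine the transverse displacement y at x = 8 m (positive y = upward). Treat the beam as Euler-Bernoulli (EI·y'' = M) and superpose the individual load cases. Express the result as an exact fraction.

Load 1 — triangular load w₀=5 kN/m (0→w₀ over full span):
  y_1 = -w₀x(7L⁴-10L²x²+3x⁴)/(360LEI) = -5·8·(7·16⁴-10·16²·8²+3·8⁴)/(360·16·200000) = -4/375 m
Load 2 — point force P=7 kN at a=16/3 m (b=L-a=32/3):
  y_2 = -Pa(L-x)(2Lx-a²-x²)/(6LEI)  [x>a] = -7·(16/3)·(16-8)·(2·16·8-(16/3)²-8²)/(6·16·200000) = -644/253125 m
Superposition: y = Σ y_i = -3344/253125 m ≈ -0.013211 m

y(8) = -3344/253125 m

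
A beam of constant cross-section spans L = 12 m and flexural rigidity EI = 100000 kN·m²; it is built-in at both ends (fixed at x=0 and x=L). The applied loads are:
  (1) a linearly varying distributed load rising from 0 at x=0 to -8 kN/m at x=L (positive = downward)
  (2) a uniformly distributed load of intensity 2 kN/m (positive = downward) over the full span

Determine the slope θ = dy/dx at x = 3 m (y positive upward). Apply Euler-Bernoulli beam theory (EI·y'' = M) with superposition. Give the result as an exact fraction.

Load 1 — triangular load w₀=-8 kN/m (0→w₀ over full span):
  θ_1 = -w₀(2x(L-x)(L-2x)(x+2L)+x²(L-x)²)/(120LEI) = -(-8)·(2·3·(12-3)·(12-2·3)·(3+2·12)+3²·(12-3)²)/(120·12·100000) = 1053/2000000 rad
Load 2 — uniform load w=2 kN/m over full span:
  θ_2 = -wx(L-x)(L-2x)/(12EI) = -2·3·(12-3)·(12-2·3)/(12·100000) = -27/100000 rad
Superposition: θ = Σ θ_i = 513/2000000 rad ≈ 0.000257 rad

θ(3) = 513/2000000 rad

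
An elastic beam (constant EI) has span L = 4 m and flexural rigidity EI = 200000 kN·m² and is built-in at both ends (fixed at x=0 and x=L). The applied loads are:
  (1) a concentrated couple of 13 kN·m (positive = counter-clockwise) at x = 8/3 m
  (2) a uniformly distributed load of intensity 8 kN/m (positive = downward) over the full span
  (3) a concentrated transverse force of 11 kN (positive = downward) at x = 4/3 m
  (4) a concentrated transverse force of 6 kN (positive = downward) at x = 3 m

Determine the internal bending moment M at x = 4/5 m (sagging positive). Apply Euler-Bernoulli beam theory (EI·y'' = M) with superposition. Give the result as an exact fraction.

Load 1 — applied couple M₀=13 kN·m at a=8/3 m (b=L-a=4/3):
  M_1 = R_Ax - M_A  [x≤a] with R_A=13/3, M_A=13/3 = (13/3)·(4/5) - (13/3) = -13/15 kN·m
Load 2 — uniform load w=8 kN/m over full span:
  M_2 = wLx/2 - wL²/12 - wx²/2 = 8·4·(4/5)/2 - 8·4²/12 - 8·(4/5)²/2 = -32/75 kN·m
Load 3 — point force P=11 kN at a=4/3 m (b=L-a=8/3):
  M_3 = Pb²(3a+b)x/L³ - Pab²/L²  [x≤a] = 11·(8/3)²·(3·(4/3)+(8/3))·(4/5)/4³ - 11·(4/3)·(8/3)²/4² = 0 kN·m
Load 4 — point force P=6 kN at a=3 m (b=L-a=1):
  M_4 = Pb²(3a+b)x/L³ - Pab²/L²  [x≤a] = 6·1²·(3·3+1)·(4/5)/4³ - 6·3·1²/4² = -3/8 kN·m
Superposition: M = Σ M_i = -1001/600 kN·m ≈ -1.668333 kN·m

M(4/5) = -1001/600 kN·m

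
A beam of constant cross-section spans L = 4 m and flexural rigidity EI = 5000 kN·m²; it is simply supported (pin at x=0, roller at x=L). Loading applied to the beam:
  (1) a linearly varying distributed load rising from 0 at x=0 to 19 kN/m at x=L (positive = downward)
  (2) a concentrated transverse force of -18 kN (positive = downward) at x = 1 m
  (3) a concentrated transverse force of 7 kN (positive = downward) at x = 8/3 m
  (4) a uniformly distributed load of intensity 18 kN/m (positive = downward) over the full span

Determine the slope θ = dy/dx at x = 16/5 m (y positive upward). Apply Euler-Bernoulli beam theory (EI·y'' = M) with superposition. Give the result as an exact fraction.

Load 1 — triangular load w₀=19 kN/m (0→w₀ over full span):
  θ_1 = -w₀(7L⁴-30L²x²+15x⁴)/(360LEI) = -19·(7·4⁴-30·4²·(16/5)²+15·(16/5)⁴)/(360·4·5000) = 14383/3515625 rad
Load 2 — point force P=-18 kN at a=1 m (b=L-a=3):
  θ_2 = -Pa(2L²-6Lx+3x²+a²)/(6LEI)  [x>a] = -(-18)·1·(2·4²-6·4·(16/5)+3·(16/5)²+1²)/(6·4·5000) = -981/500000 rad
Load 3 — point force P=7 kN at a=8/3 m (b=L-a=4/3):
  θ_3 = -Pa(2L²-6Lx+3x²+a²)/(6LEI)  [x>a] = -7·(8/3)·(2·4²-6·4·(16/5)+3·(16/5)²+(8/3)²)/(6·4·5000) = 1372/1265625 rad
Load 4 — uniform load w=18 kN/m over full span:
  θ_4 = -w(L³-6Lx²+4x³)/(24EI) = -18·(4³-6·4·(16/5)²+4·(16/5)³)/(24·5000) = 594/78125 rad
Superposition: θ = Σ θ_i = 10951619/1012500000 rad ≈ 0.010816 rad

θ(16/5) = 10951619/1012500000 rad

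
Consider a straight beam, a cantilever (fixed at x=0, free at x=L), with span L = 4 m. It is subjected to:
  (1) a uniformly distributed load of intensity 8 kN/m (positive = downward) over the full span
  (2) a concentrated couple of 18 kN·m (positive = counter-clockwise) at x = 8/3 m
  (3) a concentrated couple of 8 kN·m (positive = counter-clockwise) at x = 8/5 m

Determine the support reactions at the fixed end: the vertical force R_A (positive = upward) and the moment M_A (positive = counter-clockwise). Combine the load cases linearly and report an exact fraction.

Load 1 — uniform load w=8 kN/m over full span:
  R_A = wL = 8·4 = 32 kN
  M_A = wL²/2 = 8·4²/2 = 64 kN·m
Load 2 — applied couple M₀=18 kN·m at a=8/3 m (b=L-a=4/3):
  R_A = 0 kN
  M_A = -M₀ = -18 kN·m
Load 3 — applied couple M₀=8 kN·m at a=8/5 m (b=L-a=12/5):
  R_A = 0 kN
  M_A = -M₀ = -8 kN·m
Superposition: R_A = 32 kN, M_A = 38 kN·m

R_A = 32 kN, M_A = 38 kN·m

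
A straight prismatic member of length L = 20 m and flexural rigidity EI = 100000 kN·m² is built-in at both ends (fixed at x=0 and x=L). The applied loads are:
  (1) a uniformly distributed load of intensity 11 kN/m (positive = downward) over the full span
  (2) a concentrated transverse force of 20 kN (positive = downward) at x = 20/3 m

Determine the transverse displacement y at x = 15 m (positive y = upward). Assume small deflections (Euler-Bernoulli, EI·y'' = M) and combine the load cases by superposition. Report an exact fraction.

y(15) = -589/20736 m

Load 1 — uniform load w=11 kN/m over full span:
  y_1 = -wx²(L-x)²/(24EI) = -11·15²·(20-15)²/(24·100000) = -33/1280 m
Load 2 — point force P=20 kN at a=20/3 m (b=L-a=40/3):
  y_2 = -Pa²(L-x)²(3bL-(3b+a)(L-x))/(6L³EI)  [x>a] = -20·(20/3)²·(20-15)²·(3·(40/3)·20-(3·(40/3)+(20/3))·(20-15))/(6·20³·100000) = -17/6480 m
Superposition: y = Σ y_i = -589/20736 m ≈ -0.028405 m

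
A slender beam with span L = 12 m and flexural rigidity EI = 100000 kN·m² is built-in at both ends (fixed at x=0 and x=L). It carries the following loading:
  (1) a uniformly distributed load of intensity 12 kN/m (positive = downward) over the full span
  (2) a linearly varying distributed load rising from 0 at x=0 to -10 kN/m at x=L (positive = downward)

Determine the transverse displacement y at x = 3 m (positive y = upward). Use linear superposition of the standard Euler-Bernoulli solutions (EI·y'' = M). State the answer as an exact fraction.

Load 1 — uniform load w=12 kN/m over full span:
  y_1 = -wx²(L-x)²/(24EI) = -12·3²·(12-3)²/(24·100000) = -729/200000 m
Load 2 — triangular load w₀=-10 kN/m (0→w₀ over full span):
  y_2 = -w₀x²(L-x)²(x+2L)/(120LEI) = -(-10)·3²·(12-3)²·(3+2·12)/(120·12·100000) = 2187/1600000 m
Superposition: y = Σ y_i = -729/320000 m ≈ -0.002278 m

y(3) = -729/320000 m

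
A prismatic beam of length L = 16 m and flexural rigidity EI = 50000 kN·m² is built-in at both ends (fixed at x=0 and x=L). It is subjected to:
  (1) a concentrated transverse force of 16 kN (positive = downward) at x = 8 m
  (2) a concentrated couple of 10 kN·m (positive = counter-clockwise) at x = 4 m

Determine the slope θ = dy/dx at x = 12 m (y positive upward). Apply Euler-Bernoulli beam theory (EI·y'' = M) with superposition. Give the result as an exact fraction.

Load 1 — point force P=16 kN at a=8 m (b=L-a=8):
  θ_1 = Pa²(L-x)(2bL-(3b+a)(L-x))/(2L³EI)  [x>a] = 16·8²·(16-12)·(2·8·16-(3·8+8)·(16-12))/(2·16³·50000) = 4/3125 rad
Load 2 — applied couple M₀=10 kN·m at a=4 m (b=L-a=12):
  θ_2 = (R_Ax²/2 - M_Ax - M₀(x-a))/EI  [x>a] with R_A=45/64, M_A=-15/8 = ((45/64)·12²/2 - (-15/8)·12 - 10·(12-4))/50000 = -11/80000 rad
Superposition: θ = Σ θ_i = 457/400000 rad ≈ 0.001143 rad

θ(12) = 457/400000 rad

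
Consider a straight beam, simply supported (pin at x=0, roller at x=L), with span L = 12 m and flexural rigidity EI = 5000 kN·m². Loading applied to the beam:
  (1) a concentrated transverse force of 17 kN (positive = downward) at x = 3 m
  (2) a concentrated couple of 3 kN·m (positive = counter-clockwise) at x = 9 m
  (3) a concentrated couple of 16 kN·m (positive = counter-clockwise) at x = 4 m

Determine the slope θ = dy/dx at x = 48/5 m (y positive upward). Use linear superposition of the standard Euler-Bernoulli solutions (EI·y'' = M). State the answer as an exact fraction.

Load 1 — point force P=17 kN at a=3 m (b=L-a=9):
  θ_1 = -Pa(2L²-6Lx+3x²+a²)/(6LEI)  [x>a] = -17·3·(2·12²-6·12·(48/5)+3·(48/5)²+3²)/(6·12·5000) = 16677/1000000 rad
Load 2 — applied couple M₀=3 kN·m at a=9 m (b=L-a=3):
  θ_2 = (M₀x²/(2L)-M₀(x-a)+C₁)/EI  [x>a] with C₁=M₀(3b²-L²)/(6L)=-39/8 = (3·(48/5)²/(2·12)-3·((48/5)-9)+(-39/8))/5000 = 969/1000000 rad
Load 3 — applied couple M₀=16 kN·m at a=4 m (b=L-a=8):
  θ_3 = (M₀x²/(2L)-M₀(x-a)+C₁)/EI  [x>a] with C₁=M₀(3b²-L²)/(6L)=32/3 = (16·(48/5)²/(2·12)-16·((48/5)-4)+(32/3))/5000 = -164/46875 rad
Superposition: θ = Σ θ_i = 21221/1500000 rad ≈ 0.014147 rad

θ(48/5) = 21221/1500000 rad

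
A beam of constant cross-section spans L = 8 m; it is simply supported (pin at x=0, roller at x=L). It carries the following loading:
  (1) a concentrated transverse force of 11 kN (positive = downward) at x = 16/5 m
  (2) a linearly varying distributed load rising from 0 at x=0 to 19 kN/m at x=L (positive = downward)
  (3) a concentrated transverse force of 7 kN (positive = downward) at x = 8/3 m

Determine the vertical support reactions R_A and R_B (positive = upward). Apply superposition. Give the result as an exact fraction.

Load 1 — point force P=11 kN at a=16/5 m (b=L-a=24/5):
  R_A = Pb/L = 11·(24/5)/8 = 33/5 kN
  R_B = Pa/L = 11·(16/5)/8 = 22/5 kN
Load 2 — triangular load w₀=19 kN/m (0→w₀ over full span):
  R_A = w₀L/6 = 19·8/6 = 76/3 kN
  R_B = w₀L/3 = 19·8/3 = 152/3 kN
Load 3 — point force P=7 kN at a=8/3 m (b=L-a=16/3):
  R_A = Pb/L = 7·(16/3)/8 = 14/3 kN
  R_B = Pa/L = 7·(8/3)/8 = 7/3 kN
Superposition: R_A = 183/5 kN, R_B = 287/5 kN

R_A = 183/5 kN, R_B = 287/5 kN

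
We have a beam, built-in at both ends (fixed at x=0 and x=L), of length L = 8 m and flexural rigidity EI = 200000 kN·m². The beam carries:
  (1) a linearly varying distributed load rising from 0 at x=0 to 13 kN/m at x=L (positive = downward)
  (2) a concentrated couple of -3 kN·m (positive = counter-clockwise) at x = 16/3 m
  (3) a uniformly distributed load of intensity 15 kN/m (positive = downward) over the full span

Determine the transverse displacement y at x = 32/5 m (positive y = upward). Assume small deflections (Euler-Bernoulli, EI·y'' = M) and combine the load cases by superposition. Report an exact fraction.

Load 1 — triangular load w₀=13 kN/m (0→w₀ over full span):
  y_1 = -w₀x²(L-x)²(x+2L)/(120LEI) = -13·(32/5)²·(8-(32/5))²·((32/5)+2·8)/(120·8·200000) = -23296/146484375 m
Load 2 — applied couple M₀=-3 kN·m at a=16/3 m (b=L-a=8/3):
  y_2 = (R_Ax³/6 - M_Ax²/2 - M₀(x-a)²/2)/EI  [x>a] with R_A=-1/2, M_A=-1 = ((-1/2)·(32/5)³/6 - (-1)·(32/5)²/2 - (-3)·((32/5)-(16/3))²/2)/200000 = 2/1171875 m
Load 3 — uniform load w=15 kN/m over full span:
  y_3 = -wx²(L-x)²/(24EI) = -15·(32/5)²·(8-(32/5))²/(24·200000) = -128/390625 m
Superposition: y = Σ y_i = -23682/48828125 m ≈ -0.000485 m

y(32/5) = -23682/48828125 m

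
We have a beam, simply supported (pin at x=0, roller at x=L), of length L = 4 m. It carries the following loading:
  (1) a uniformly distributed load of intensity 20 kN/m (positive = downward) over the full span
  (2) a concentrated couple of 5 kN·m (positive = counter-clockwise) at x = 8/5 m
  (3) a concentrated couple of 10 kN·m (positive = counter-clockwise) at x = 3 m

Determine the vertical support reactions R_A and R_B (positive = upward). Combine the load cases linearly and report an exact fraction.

R_A = 175/4 kN, R_B = 145/4 kN

Load 1 — uniform load w=20 kN/m over full span:
  R_A = wL/2 = 20·4/2 = 40 kN
  R_B = wL/2 = 20·4/2 = 40 kN
Load 2 — applied couple M₀=5 kN·m at a=8/5 m (b=L-a=12/5):
  R_A = M₀/L = 5/4 kN
  R_B = -M₀/L = -5/4 kN
Load 3 — applied couple M₀=10 kN·m at a=3 m (b=L-a=1):
  R_A = M₀/L = 10/4 = 5/2 kN
  R_B = -M₀/L = -10/4 = -5/2 kN
Superposition: R_A = 175/4 kN, R_B = 145/4 kN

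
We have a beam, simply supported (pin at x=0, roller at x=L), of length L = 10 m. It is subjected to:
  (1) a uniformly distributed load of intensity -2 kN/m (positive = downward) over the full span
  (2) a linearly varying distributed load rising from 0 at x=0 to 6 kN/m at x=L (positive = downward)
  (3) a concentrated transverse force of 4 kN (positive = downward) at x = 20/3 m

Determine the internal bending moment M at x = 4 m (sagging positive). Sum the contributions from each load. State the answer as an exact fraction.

Load 1 — uniform load w=-2 kN/m over full span:
  M_1 = wx(L-x)/2 = (-2)·4·(10-4)/2 = -24 kN·m
Load 2 — triangular load w₀=6 kN/m (0→w₀ over full span):
  M_2 = w₀Lx/6 - w₀x³/(6L) = 6·10·4/6 - 6·4³/(6·10) = 168/5 kN·m
Load 3 — point force P=4 kN at a=20/3 m (b=L-a=10/3):
  M_3 = Pbx/L  [x≤a] = 4·(10/3)·4/10 = 16/3 kN·m
Superposition: M = Σ M_i = 224/15 kN·m ≈ 14.933333 kN·m

M(4) = 224/15 kN·m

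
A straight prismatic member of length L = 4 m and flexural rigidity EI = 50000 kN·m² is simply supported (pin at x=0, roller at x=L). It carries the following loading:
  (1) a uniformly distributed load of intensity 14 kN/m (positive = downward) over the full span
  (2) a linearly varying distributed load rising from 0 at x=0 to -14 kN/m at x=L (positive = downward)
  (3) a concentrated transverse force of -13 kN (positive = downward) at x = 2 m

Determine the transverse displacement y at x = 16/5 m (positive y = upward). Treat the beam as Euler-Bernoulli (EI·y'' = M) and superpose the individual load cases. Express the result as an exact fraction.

y(16/5) = -38737/585937500 m

Load 1 — uniform load w=14 kN/m over full span:
  y_1 = -wx(L³-2Lx²+x³)/(24EI) = -14·(16/5)·(4³-2·4·(16/5)²+(16/5)³)/(24·50000) = -3248/5859375 m
Load 2 — triangular load w₀=-14 kN/m (0→w₀ over full span):
  y_2 = -w₀x(7L⁴-10L²x²+3x⁴)/(360LEI) = -(-14)·(16/5)·(7·4⁴-10·4²·(16/5)²+3·(16/5)⁴)/(360·4·50000) = 14224/48828125 m
Load 3 — point force P=-13 kN at a=2 m (b=L-a=2):
  y_3 = -Pa(L-x)(2Lx-a²-x²)/(6LEI)  [x>a] = -(-13)·2·(4-(16/5))·(2·4·(16/5)-2²-(16/5)²)/(6·4·50000) = 923/4687500 m
Superposition: y = Σ y_i = -38737/585937500 m ≈ -0.000066 m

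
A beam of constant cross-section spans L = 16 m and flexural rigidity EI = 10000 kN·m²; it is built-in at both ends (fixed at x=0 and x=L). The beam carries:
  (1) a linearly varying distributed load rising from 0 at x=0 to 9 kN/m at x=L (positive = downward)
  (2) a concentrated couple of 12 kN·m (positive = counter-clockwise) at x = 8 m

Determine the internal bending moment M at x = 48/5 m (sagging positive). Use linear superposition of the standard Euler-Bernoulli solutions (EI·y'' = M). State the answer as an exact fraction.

M(48/5) = 5427/125 kN·m

Load 1 — triangular load w₀=9 kN/m (0→w₀ over full span):
  M_1 = 3w₀Lx/20 - w₀L²/30 - w₀x³/(6L) = 3·9·16·(48/5)/20 - 9·16²/30 - 9·(48/5)³/(6·16) = 5952/125 kN·m
Load 2 — applied couple M₀=12 kN·m at a=8 m (b=L-a=8):
  M_2 = R_Ax - M_A - M₀  [x>a] with R_A=9/8, M_A=3 = (9/8)·(48/5) - 3 - 12 = -21/5 kN·m
Superposition: M = Σ M_i = 5427/125 kN·m ≈ 43.416000 kN·m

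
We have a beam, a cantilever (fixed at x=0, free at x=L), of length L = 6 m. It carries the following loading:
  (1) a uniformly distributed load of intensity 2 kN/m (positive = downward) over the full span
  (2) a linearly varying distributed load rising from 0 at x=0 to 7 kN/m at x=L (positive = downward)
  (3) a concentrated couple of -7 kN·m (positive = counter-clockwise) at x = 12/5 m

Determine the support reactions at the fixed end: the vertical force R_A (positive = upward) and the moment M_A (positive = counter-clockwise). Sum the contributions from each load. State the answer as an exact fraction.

Load 1 — uniform load w=2 kN/m over full span:
  R_A = wL = 2·6 = 12 kN
  M_A = wL²/2 = 2·6²/2 = 36 kN·m
Load 2 — triangular load w₀=7 kN/m (0→w₀ over full span):
  R_A = w₀L/2 = 7·6/2 = 21 kN
  M_A = w₀L²/3 = 7·6²/3 = 84 kN·m
Load 3 — applied couple M₀=-7 kN·m at a=12/5 m (b=L-a=18/5):
  R_A = 0 kN
  M_A = -M₀ = -(-7) = 7 kN·m
Superposition: R_A = 33 kN, M_A = 127 kN·m

R_A = 33 kN, M_A = 127 kN·m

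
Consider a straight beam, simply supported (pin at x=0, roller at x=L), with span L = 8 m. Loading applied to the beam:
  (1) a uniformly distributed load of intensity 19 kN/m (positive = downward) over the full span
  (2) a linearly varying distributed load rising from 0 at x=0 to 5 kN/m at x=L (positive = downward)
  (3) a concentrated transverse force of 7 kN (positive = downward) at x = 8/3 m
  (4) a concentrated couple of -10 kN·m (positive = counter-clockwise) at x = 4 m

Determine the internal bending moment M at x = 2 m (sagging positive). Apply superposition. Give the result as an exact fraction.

Load 1 — uniform load w=19 kN/m over full span:
  M_1 = wx(L-x)/2 = 19·2·(8-2)/2 = 114 kN·m
Load 2 — triangular load w₀=5 kN/m (0→w₀ over full span):
  M_2 = w₀Lx/6 - w₀x³/(6L) = 5·8·2/6 - 5·2³/(6·8) = 25/2 kN·m
Load 3 — point force P=7 kN at a=8/3 m (b=L-a=16/3):
  M_3 = Pbx/L  [x≤a] = 7·(16/3)·2/8 = 28/3 kN·m
Load 4 — applied couple M₀=-10 kN·m at a=4 m (b=L-a=4):
  M_4 = M₀x/L  [x≤a] = (-10)·2/8 = -5/2 kN·m
Superposition: M = Σ M_i = 400/3 kN·m ≈ 133.333333 kN·m

M(2) = 400/3 kN·m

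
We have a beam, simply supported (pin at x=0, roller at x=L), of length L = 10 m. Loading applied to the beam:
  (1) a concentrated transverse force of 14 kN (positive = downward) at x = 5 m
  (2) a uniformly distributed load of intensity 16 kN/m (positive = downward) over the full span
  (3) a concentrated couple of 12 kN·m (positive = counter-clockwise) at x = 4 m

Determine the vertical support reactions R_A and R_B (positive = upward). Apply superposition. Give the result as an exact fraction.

R_A = 441/5 kN, R_B = 429/5 kN

Load 1 — point force P=14 kN at a=5 m (b=L-a=5):
  R_A = Pb/L = 14·5/10 = 7 kN
  R_B = Pa/L = 14·5/10 = 7 kN
Load 2 — uniform load w=16 kN/m over full span:
  R_A = wL/2 = 16·10/2 = 80 kN
  R_B = wL/2 = 16·10/2 = 80 kN
Load 3 — applied couple M₀=12 kN·m at a=4 m (b=L-a=6):
  R_A = M₀/L = 12/10 = 6/5 kN
  R_B = -M₀/L = -12/10 = -6/5 kN
Superposition: R_A = 441/5 kN, R_B = 429/5 kN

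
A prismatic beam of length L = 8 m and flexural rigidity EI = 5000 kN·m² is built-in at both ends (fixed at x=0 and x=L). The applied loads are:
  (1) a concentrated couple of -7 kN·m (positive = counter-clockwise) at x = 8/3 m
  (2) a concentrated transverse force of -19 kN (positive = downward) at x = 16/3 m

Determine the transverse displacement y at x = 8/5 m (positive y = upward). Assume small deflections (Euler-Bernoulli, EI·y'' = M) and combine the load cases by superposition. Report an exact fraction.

Load 1 — applied couple M₀=-7 kN·m at a=8/3 m (b=L-a=16/3):
  y_1 = (R_Ax³/6 - M_Ax²/2)/EI  [x≤a] with R_A=-7/6, M_A=0 = ((-7/6)·(8/5)³/6 - 0·(8/5)²/2)/5000 = -112/703125 m
Load 2 — point force P=-19 kN at a=16/3 m (b=L-a=8/3):
  y_2 = -Pb²x²(3aL-(3a+b)x)/(6L³EI)  [x≤a] = -(-19)·(8/3)²·(8/5)²·(3·(16/3)·8-(3·(16/3)+(8/3))·(8/5))/(6·8³·5000) = 13984/6328125 m
Superposition: y = Σ y_i = 12976/6328125 m ≈ 0.002051 m

y(8/5) = 12976/6328125 m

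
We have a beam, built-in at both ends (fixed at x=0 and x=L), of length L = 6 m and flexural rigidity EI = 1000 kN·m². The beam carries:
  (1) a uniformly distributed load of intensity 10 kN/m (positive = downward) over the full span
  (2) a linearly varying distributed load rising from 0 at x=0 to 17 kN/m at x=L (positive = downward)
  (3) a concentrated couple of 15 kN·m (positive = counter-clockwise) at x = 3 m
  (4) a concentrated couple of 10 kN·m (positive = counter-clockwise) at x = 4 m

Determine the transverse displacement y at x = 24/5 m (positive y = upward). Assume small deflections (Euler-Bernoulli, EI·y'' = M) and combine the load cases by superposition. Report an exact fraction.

Load 1 — uniform load w=10 kN/m over full span:
  y_1 = -wx²(L-x)²/(24EI) = -10·(24/5)²·(6-(24/5))²/(24·1000) = -216/15625 m
Load 2 — triangular load w₀=17 kN/m (0→w₀ over full span):
  y_2 = -w₀x²(L-x)²(x+2L)/(120LEI) = -17·(24/5)²·(6-(24/5))²·((24/5)+2·6)/(120·6·1000) = -25704/1953125 m
Load 3 — applied couple M₀=15 kN·m at a=3 m (b=L-a=3):
  y_3 = (R_Ax³/6 - M_Ax²/2 - M₀(x-a)²/2)/EI  [x>a] with R_A=15/4, M_A=15/4 = ((15/4)·(24/5)³/6 - (15/4)·(24/5)²/2 - 15·((24/5)-3)²/2)/1000 = 81/50000 m
Load 4 — applied couple M₀=10 kN·m at a=4 m (b=L-a=2):
  y_4 = (R_Ax³/6 - M_Ax²/2 - M₀(x-a)²/2)/EI  [x>a] with R_A=20/9, M_A=10/3 = ((20/9)·(24/5)³/6 - (10/3)·(24/5)²/2 - 10·((24/5)-4)²/2)/1000 = -2/3125 m
Superposition: y = Σ y_i = -812639/31250000 m ≈ -0.026004 m

y(24/5) = -812639/31250000 m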